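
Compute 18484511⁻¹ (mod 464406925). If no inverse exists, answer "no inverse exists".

228866591

Extended Euclidean algorithm:
464406925 = 25×18484511 + 2294150
18484511 = 8×2294150 + 131311
2294150 = 17×131311 + 61863
131311 = 2×61863 + 7585
61863 = 8×7585 + 1183
7585 = 6×1183 + 487
1183 = 2×487 + 209
487 = 2×209 + 69
209 = 3×69 + 2
69 = 34×2 + 1
2 = 2×1 + 0
The gcd is 1. Working backward:
1 = 69 − 34·2
1 = −34·209 + 103·69
1 = 103·487 − 240·209
1 = −240·1183 + 583·487
1 = 583·7585 − 3738·1183
1 = −3738·61863 + 30487·7585
1 = 30487·131311 − 64712·61863
1 = −64712·2294150 + 1130591·131311
1 = 1130591·18484511 − 9109440·2294150
1 = −9109440·464406925 + 228866591·18484511
So 18484511·228866591 ≡ 1 (mod 464406925).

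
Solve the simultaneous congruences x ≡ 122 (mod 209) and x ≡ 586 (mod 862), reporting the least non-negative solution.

137644

Write x = 122 + 209·k. Then 209·k ≡ 586 − 122 ≡ 464 (mod 862).
Need 209⁻¹ mod 862. Extended Euclid on (862, 209):
862 = 4*209 + 26
209 = 8*26 + 1
26 = 26*1 + 0
Back-substitute:
1 = 209 − 8·26
1 = −8·862 + 33·209
209⁻¹ ≡ 33 (mod 862), so k ≡ 33·464 ≡ 658 (mod 862).
x = 122 + 209·658 = 137644.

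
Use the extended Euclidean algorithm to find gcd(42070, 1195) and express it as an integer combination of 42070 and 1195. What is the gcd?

Repeated division:
42070 = 35·1195 + 245
1195 = 4·245 + 215
245 = 1·215 + 30
215 = 7·30 + 5
30 = 6·5 + 0
gcd(42070, 1195) = 5.
Back-substituting:
5 = 215 − 7·30
5 = −7·245 + 8·215
5 = 8·1195 − 39·245
5 = −39·42070 + 1373·1195
So 5 = (-39)·42070 + (1373)·1195.

5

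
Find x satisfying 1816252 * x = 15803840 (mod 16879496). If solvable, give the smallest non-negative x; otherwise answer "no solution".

3696440

First find gcd(1816252, 16879496):
16879496 = 9*1816252 + 533228
1816252 = 3*533228 + 216568
533228 = 2*216568 + 100092
216568 = 2*100092 + 16384
100092 = 6*16384 + 1788
16384 = 9*1788 + 292
1788 = 6*292 + 36
292 = 8*36 + 4
36 = 9*4 + 0
gcd = 4 and 4 | 15803840, so solutions exist. Divide through by 4: 454063x ≡ 3950960 (mod 4219874).
Now find 454063⁻¹ mod 4219874:
4219874 = 9·454063 + 133307
454063 = 3·133307 + 54142
133307 = 2·54142 + 25023
54142 = 2·25023 + 4096
25023 = 6·4096 + 447
4096 = 9·447 + 73
447 = 6·73 + 9
73 = 8·9 + 1
9 = 9·1 + 0
Back-substitute:
1 = 73 − 8·9
1 = −8·447 + 49·73
1 = 49·4096 − 449·447
1 = −449·25023 + 2743·4096
1 = 2743·54142 − 5935·25023
1 = −5935·133307 + 14613·54142
1 = 14613·454063 − 49774·133307
1 = −49774·4219874 + 462579·454063
So 454063⁻¹ ≡ 462579 (mod 4219874).
Then x ≡ 462579·3950960 ≡ 3696440 (mod 4219874); the smallest non-negative solution is x = 3696440.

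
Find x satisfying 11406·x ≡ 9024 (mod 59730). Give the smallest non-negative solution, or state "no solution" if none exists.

First find gcd(11406, 59730):
59730 = 5*11406 + 2700
11406 = 4*2700 + 606
2700 = 4*606 + 276
606 = 2*276 + 54
276 = 5*54 + 6
54 = 9*6 + 0
gcd = 6 and 6 | 9024, so solutions exist. Divide through by 6: 1901x ≡ 1504 (mod 9955).
Now find 1901⁻¹ mod 9955:
9955 = 5·1901 + 450
1901 = 4·450 + 101
450 = 4·101 + 46
101 = 2·46 + 9
46 = 5·9 + 1
9 = 9·1 + 0
Back-substitute:
1 = 46 − 5·9
1 = −5·101 + 11·46
1 = 11·450 − 49·101
1 = −49·1901 + 207·450
1 = 207·9955 − 1084·1901
So 1901·(-1084) ≡ 1 (mod 9955), i.e. 1901⁻¹ ≡ 8871.
Then x ≡ 8871·1504 ≡ 2284 (mod 9955); the smallest non-negative solution is x = 2284.

2284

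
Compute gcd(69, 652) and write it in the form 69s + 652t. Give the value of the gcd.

1

Apply Euclid's algorithm to 652 and 69:
652 = 9·69 + 31
69 = 2·31 + 7
31 = 4·7 + 3
7 = 2·3 + 1
3 = 3·1 + 0
gcd(69, 652) = 1.
Back-substituting:
1 = 7 − 2·3
1 = −2·31 + 9·7
1 = 9·69 − 20·31
1 = −20·652 + 189·69
So 1 = (-20)·652 + (189)·69.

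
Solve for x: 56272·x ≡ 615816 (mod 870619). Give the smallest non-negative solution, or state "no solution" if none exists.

First find gcd(56272, 870619):
870619 = 15×56272 + 26539
56272 = 2×26539 + 3194
26539 = 8×3194 + 987
3194 = 3×987 + 233
987 = 4×233 + 55
233 = 4×55 + 13
55 = 4×13 + 3
13 = 4×3 + 1
3 = 3×1 + 0
gcd = 1, so a unique solution mod 870619 exists.
Back-substitute for the Bézout coefficients:
1 = 13 − 4·3
1 = −4·55 + 17·13
1 = 17·233 − 72·55
1 = −72·987 + 305·233
1 = 305·3194 − 987·987
1 = −987·26539 + 8201·3194
1 = 8201·56272 − 17389·26539
1 = −17389·870619 + 269036·56272
So 56272·(269036) ≡ 1 (mod 870619), giving 56272⁻¹ ≡ 269036.
x ≡ 56272⁻¹·615816 ≡ 269036·615816 ≡ 489533 (mod 870619).

489533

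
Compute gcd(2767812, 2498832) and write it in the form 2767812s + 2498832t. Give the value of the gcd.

12

Apply Euclid's algorithm to 2767812 and 2498832:
2767812 = 1·2498832 + 268980
2498832 = 9·268980 + 78012
268980 = 3·78012 + 34944
78012 = 2·34944 + 8124
34944 = 4·8124 + 2448
8124 = 3·2448 + 780
2448 = 3·780 + 108
780 = 7·108 + 24
108 = 4·24 + 12
24 = 2·12 + 0
gcd(2767812, 2498832) = 12.
Working backward:
12 = 108 − 4·24
12 = −4·780 + 29·108
12 = 29·2448 − 91·780
12 = −91·8124 + 302·2448
12 = 302·34944 − 1299·8124
12 = −1299·78012 + 2900·34944
12 = 2900·268980 − 9999·78012
12 = −9999·2498832 + 92891·268980
12 = 92891·2767812 − 102890·2498832
So 12 = (92891)·2767812 + (-102890)·2498832.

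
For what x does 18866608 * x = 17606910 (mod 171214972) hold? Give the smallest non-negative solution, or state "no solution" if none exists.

no solution

gcd(18866608, 171214972):
171214972 = 9*18866608 + 1415500
18866608 = 13*1415500 + 465108
1415500 = 3*465108 + 20176
465108 = 23*20176 + 1060
20176 = 19*1060 + 36
1060 = 29*36 + 16
36 = 2*16 + 4
16 = 4*4 + 0
gcd = 4, but 4 ∤ 17606910, so the congruence has no solution.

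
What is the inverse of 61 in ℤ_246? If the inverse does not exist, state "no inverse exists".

121

Apply the Euclidean algorithm to 246 and 61:
246 = 4×61 + 2
61 = 30×2 + 1
2 = 2×1 + 0
Since gcd(61, 246) = 1, back-substitute to write 1 as a combination:
1 = 61 − 30·2
1 = −30·246 + 121·61
So 61·121 ≡ 1 (mod 246).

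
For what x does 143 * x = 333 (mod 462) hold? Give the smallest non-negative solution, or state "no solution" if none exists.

gcd(143, 462):
462 = 3*143 + 33
143 = 4*33 + 11
33 = 3*11 + 0
gcd = 11, but 11 ∤ 333, so the congruence has no solution.

no solution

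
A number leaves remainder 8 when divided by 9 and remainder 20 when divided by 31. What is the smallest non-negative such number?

206

Write x = 8 + 9·k. Then 9·k ≡ 20 − 8 ≡ 12 (mod 31).
Need 9⁻¹ mod 31. Extended Euclid on (31, 9):
31 = 3×9 + 4
9 = 2×4 + 1
4 = 4×1 + 0
Back-substitute:
1 = 9 − 2·4
1 = −2·31 + 7·9
9⁻¹ ≡ 7 (mod 31), so k ≡ 7·12 ≡ 22 (mod 31).
x = 8 + 9·22 = 206.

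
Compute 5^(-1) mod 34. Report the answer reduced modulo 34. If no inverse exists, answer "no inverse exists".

Extended Euclidean algorithm:
34 = 6·5 + 4
5 = 1·4 + 1
4 = 4·1 + 0
gcd = 1, so the inverse exists. Back-substitute:
1 = 5 − 4
1 = −34 + 7·5
So 5·7 ≡ 1 (mod 34).

7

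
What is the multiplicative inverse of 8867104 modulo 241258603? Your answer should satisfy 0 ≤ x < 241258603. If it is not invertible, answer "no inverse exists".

34307594

gcd(241258603, 8867104) by repeated division:
241258603 = 27*8867104 + 1846795
8867104 = 4*1846795 + 1479924
1846795 = 1*1479924 + 366871
1479924 = 4*366871 + 12440
366871 = 29*12440 + 6111
12440 = 2*6111 + 218
6111 = 28*218 + 7
218 = 31*7 + 1
7 = 7*1 + 0
Since gcd(8867104, 241258603) = 1, back-substitute to write 1 as a combination:
1 = 218 − 31·7
1 = −31·6111 + 869·218
1 = 869·12440 − 1769·6111
1 = −1769·366871 + 52170·12440
1 = 52170·1479924 − 210449·366871
1 = −210449·1846795 + 262619·1479924
1 = 262619·8867104 − 1260925·1846795
1 = −1260925·241258603 + 34307594·8867104
So 8867104·34307594 ≡ 1 (mod 241258603).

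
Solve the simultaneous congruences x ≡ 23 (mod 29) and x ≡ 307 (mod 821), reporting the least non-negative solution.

16727

Write x = 23 + 29·k. Then 29·k ≡ 307 − 23 ≡ 284 (mod 821).
Need 29⁻¹ mod 821. Extended Euclid on (821, 29):
821 = 28×29 + 9
29 = 3×9 + 2
9 = 4×2 + 1
2 = 2×1 + 0
Back-substitute:
1 = 9 − 4·2
1 = −4·29 + 13·9
1 = 13·821 − 368·29
29⁻¹ ≡ 453 (mod 821), so k ≡ 453·284 ≡ 576 (mod 821).
x = 23 + 29·576 = 16727.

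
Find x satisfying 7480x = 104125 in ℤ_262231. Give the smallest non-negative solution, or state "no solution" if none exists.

First find gcd(7480, 262231):
262231 = 35*7480 + 431
7480 = 17*431 + 153
431 = 2*153 + 125
153 = 1*125 + 28
125 = 4*28 + 13
28 = 2*13 + 2
13 = 6*2 + 1
2 = 2*1 + 0
gcd = 1, so a unique solution mod 262231 exists.
Back-substitute for the Bézout coefficients:
1 = 13 − 6·2
1 = −6·28 + 13·13
1 = 13·125 − 58·28
1 = −58·153 + 71·125
1 = 71·431 − 200·153
1 = −200·7480 + 3471·431
1 = 3471·262231 − 121685·7480
So 7480·(-121685) ≡ 1 (mod 262231), giving 7480⁻¹ ≡ 140546.
x ≡ 7480⁻¹·104125 ≡ 140546·104125 ≡ 26833 (mod 262231).

26833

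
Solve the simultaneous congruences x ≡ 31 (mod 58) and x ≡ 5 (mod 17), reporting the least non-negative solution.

379

Write x = 31 + 58·k. Then 58·k ≡ 5 − 31 ≡ 8 (mod 17).
Need 58⁻¹ mod 17. Extended Euclid on (17, 7):
17 = 2*7 + 3
7 = 2*3 + 1
3 = 3*1 + 0
Back-substitute:
1 = 7 − 2·3
1 = −2·17 + 5·7
58⁻¹ ≡ 5 (mod 17), so k ≡ 5·8 ≡ 6 (mod 17).
x = 31 + 58·6 = 379.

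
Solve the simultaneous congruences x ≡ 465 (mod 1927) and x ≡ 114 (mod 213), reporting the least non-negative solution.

220143

Write x = 465 + 1927·k. Then 1927·k ≡ 114 − 465 ≡ 75 (mod 213).
Need 1927⁻¹ mod 213. Extended Euclid on (213, 10):
213 = 21×10 + 3
10 = 3×3 + 1
3 = 3×1 + 0
Back-substitute:
1 = 10 − 3·3
1 = −3·213 + 64·10
1927⁻¹ ≡ 64 (mod 213), so k ≡ 64·75 ≡ 114 (mod 213).
x = 465 + 1927·114 = 220143.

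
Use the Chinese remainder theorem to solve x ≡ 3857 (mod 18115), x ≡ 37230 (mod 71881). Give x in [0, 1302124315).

501191562

Write x = 3857 + 18115·k. Then 18115·k ≡ 37230 − 3857 ≡ 33373 (mod 71881).
Need 18115⁻¹ mod 71881. Extended Euclid on (71881, 18115):
71881 = 3*18115 + 17536
18115 = 1*17536 + 579
17536 = 30*579 + 166
579 = 3*166 + 81
166 = 2*81 + 4
81 = 20*4 + 1
4 = 4*1 + 0
Back-substitute:
1 = 81 − 20·4
1 = −20·166 + 41·81
1 = 41·579 − 143·166
1 = −143·17536 + 4331·579
1 = 4331·18115 − 4474·17536
1 = −4474·71881 + 17753·18115
18115⁻¹ ≡ 17753 (mod 71881), so k ≡ 17753·33373 ≡ 27667 (mod 71881).
x = 3857 + 18115·27667 = 501191562.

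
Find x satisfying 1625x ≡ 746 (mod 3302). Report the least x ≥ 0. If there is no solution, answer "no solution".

no solution

gcd(1625, 3302):
3302 = 2×1625 + 52
1625 = 31×52 + 13
52 = 4×13 + 0
gcd = 13, but 13 ∤ 746, so the congruence has no solution.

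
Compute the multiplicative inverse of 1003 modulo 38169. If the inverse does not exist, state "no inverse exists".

Apply the Euclidean algorithm to 38169 and 1003:
38169 = 38×1003 + 55
1003 = 18×55 + 13
55 = 4×13 + 3
13 = 4×3 + 1
3 = 3×1 + 0
The gcd is 1. Working backward:
1 = 13 − 4·3
1 = −4·55 + 17·13
1 = 17·1003 − 310·55
1 = −310·38169 + 11797·1003
So 1003·11797 ≡ 1 (mod 38169).

11797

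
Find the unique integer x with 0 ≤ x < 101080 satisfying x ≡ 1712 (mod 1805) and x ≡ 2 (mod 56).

Write x = 1712 + 1805·k. Then 1805·k ≡ 2 − 1712 ≡ 26 (mod 56).
Need 1805⁻¹ mod 56. Extended Euclid on (56, 13):
56 = 4*13 + 4
13 = 3*4 + 1
4 = 4*1 + 0
Back-substitute:
1 = 13 − 3·4
1 = −3·56 + 13·13
1805⁻¹ ≡ 13 (mod 56), so k ≡ 13·26 ≡ 2 (mod 56).
x = 1712 + 1805·2 = 5322.

5322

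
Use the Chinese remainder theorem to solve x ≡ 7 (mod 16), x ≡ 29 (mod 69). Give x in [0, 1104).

Write x = 7 + 16·k. Then 16·k ≡ 29 − 7 ≡ 22 (mod 69).
Need 16⁻¹ mod 69. Extended Euclid on (69, 16):
69 = 4·16 + 5
16 = 3·5 + 1
5 = 5·1 + 0
Back-substitute:
1 = 16 − 3·5
1 = −3·69 + 13·16
16⁻¹ ≡ 13 (mod 69), so k ≡ 13·22 ≡ 10 (mod 69).
x = 7 + 16·10 = 167.

167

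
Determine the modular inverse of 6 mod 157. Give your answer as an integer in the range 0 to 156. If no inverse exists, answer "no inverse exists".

Extended Euclidean algorithm:
157 = 26*6 + 1
6 = 6*1 + 0
Since gcd(6, 157) = 1, back-substitute to write 1 as a combination:
1 = 157 − 26·6
So 6·(-26) ≡ 1 (mod 157), and -26 ≡ 131 (mod 157).

131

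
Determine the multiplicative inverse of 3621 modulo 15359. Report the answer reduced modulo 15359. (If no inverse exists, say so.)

Extended Euclidean algorithm:
15359 = 4*3621 + 875
3621 = 4*875 + 121
875 = 7*121 + 28
121 = 4*28 + 9
28 = 3*9 + 1
9 = 9*1 + 0
Since gcd(3621, 15359) = 1, back-substitute to write 1 as a combination:
1 = 28 − 3·9
1 = −3·121 + 13·28
1 = 13·875 − 94·121
1 = −94·3621 + 389·875
1 = 389·15359 − 1650·3621
Thus 3621·(-1650) ≡ 1 (mod 15359); reducing, -1650 mod 15359 = 13709.

13709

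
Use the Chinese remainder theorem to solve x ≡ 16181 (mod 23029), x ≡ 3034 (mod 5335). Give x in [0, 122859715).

53374374

Write x = 16181 + 23029·k. Then 23029·k ≡ 3034 − 16181 ≡ 2858 (mod 5335).
Need 23029⁻¹ mod 5335. Extended Euclid on (5335, 1689):
5335 = 3·1689 + 268
1689 = 6·268 + 81
268 = 3·81 + 25
81 = 3·25 + 6
25 = 4·6 + 1
6 = 6·1 + 0
Back-substitute:
1 = 25 − 4·6
1 = −4·81 + 13·25
1 = 13·268 − 43·81
1 = −43·1689 + 271·268
1 = 271·5335 − 856·1689
23029⁻¹ ≡ 4479 (mod 5335), so k ≡ 4479·2858 ≡ 2317 (mod 5335).
x = 16181 + 23029·2317 = 53374374.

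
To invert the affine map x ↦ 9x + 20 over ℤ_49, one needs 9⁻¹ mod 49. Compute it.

11

gcd(49, 9) by repeated division:
49 = 5*9 + 4
9 = 2*4 + 1
4 = 4*1 + 0
The gcd is 1. Working backward:
1 = 9 − 2·4
1 = −2·49 + 11·9
So 9·11 ≡ 1 (mod 49).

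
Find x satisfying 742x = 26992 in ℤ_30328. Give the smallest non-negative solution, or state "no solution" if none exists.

9192

First find gcd(742, 30328):
30328 = 40·742 + 648
742 = 1·648 + 94
648 = 6·94 + 84
94 = 1·84 + 10
84 = 8·10 + 4
10 = 2·4 + 2
4 = 2·2 + 0
gcd = 2 and 2 | 26992, so solutions exist. Divide through by 2: 371x ≡ 13496 (mod 15164).
Now find 371⁻¹ mod 15164:
15164 = 40·371 + 324
371 = 1·324 + 47
324 = 6·47 + 42
47 = 1·42 + 5
42 = 8·5 + 2
5 = 2·2 + 1
2 = 2·1 + 0
Back-substitute:
1 = 5 − 2·2
1 = −2·42 + 17·5
1 = 17·47 − 19·42
1 = −19·324 + 131·47
1 = 131·371 − 150·324
1 = −150·15164 + 6131·371
So 371⁻¹ ≡ 6131 (mod 15164).
Then x ≡ 6131·13496 ≡ 9192 (mod 15164); the smallest non-negative solution is x = 9192.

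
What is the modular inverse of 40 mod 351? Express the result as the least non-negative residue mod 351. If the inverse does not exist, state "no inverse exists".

79

gcd(351, 40) by repeated division:
351 = 8×40 + 31
40 = 1×31 + 9
31 = 3×9 + 4
9 = 2×4 + 1
4 = 4×1 + 0
gcd = 1, so the inverse exists. Back-substitute:
1 = 9 − 2·4
1 = −2·31 + 7·9
1 = 7·40 − 9·31
1 = −9·351 + 79·40
So 40·79 ≡ 1 (mod 351).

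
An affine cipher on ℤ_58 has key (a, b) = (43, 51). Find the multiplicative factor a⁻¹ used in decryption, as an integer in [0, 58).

gcd(58, 43) by repeated division:
58 = 1*43 + 15
43 = 2*15 + 13
15 = 1*13 + 2
13 = 6*2 + 1
2 = 2*1 + 0
gcd = 1, so the inverse exists. Back-substitute:
1 = 13 − 6·2
1 = −6·15 + 7·13
1 = 7·43 − 20·15
1 = −20·58 + 27·43
So 43·27 ≡ 1 (mod 58).

27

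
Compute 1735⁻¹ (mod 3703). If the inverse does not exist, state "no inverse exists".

2813

gcd(3703, 1735) by repeated division:
3703 = 2·1735 + 233
1735 = 7·233 + 104
233 = 2·104 + 25
104 = 4·25 + 4
25 = 6·4 + 1
4 = 4·1 + 0
The gcd is 1. Working backward:
1 = 25 − 6·4
1 = −6·104 + 25·25
1 = 25·233 − 56·104
1 = −56·1735 + 417·233
1 = 417·3703 − 890·1735
Thus 1735·(-890) ≡ 1 (mod 3703); reducing, -890 mod 3703 = 2813.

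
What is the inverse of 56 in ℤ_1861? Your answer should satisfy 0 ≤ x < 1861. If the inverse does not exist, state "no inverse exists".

1429

Apply the Euclidean algorithm to 1861 and 56:
1861 = 33×56 + 13
56 = 4×13 + 4
13 = 3×4 + 1
4 = 4×1 + 0
gcd = 1, so the inverse exists. Back-substitute:
1 = 13 − 3·4
1 = −3·56 + 13·13
1 = 13·1861 − 432·56
So 56·(-432) ≡ 1 (mod 1861), and -432 ≡ 1429 (mod 1861).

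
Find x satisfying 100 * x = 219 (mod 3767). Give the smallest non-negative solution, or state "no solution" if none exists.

First find gcd(100, 3767):
3767 = 37·100 + 67
100 = 1·67 + 33
67 = 2·33 + 1
33 = 33·1 + 0
gcd = 1, so a unique solution mod 3767 exists.
Back-substitute for the Bézout coefficients:
1 = 67 − 2·33
1 = −2·100 + 3·67
1 = 3·3767 − 113·100
So 100·(-113) ≡ 1 (mod 3767), giving 100⁻¹ ≡ 3654.
x ≡ 100⁻¹·219 ≡ 3654·219 ≡ 1622 (mod 3767).

1622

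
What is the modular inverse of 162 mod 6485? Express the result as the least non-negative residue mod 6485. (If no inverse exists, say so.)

3883

Extended Euclidean algorithm:
6485 = 40*162 + 5
162 = 32*5 + 2
5 = 2*2 + 1
2 = 2*1 + 0
Since gcd(162, 6485) = 1, back-substitute to write 1 as a combination:
1 = 5 − 2·2
1 = −2·162 + 65·5
1 = 65·6485 − 2602·162
So 162·(-2602) ≡ 1 (mod 6485), and -2602 ≡ 3883 (mod 6485).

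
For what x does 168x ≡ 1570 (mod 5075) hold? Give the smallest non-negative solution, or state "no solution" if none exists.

no solution

gcd(168, 5075):
5075 = 30×168 + 35
168 = 4×35 + 28
35 = 1×28 + 7
28 = 4×7 + 0
gcd = 7, but 7 ∤ 1570, so the congruence has no solution.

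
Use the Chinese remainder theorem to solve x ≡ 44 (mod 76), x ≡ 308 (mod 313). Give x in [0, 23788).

22844

Write x = 44 + 76·k. Then 76·k ≡ 308 − 44 ≡ 264 (mod 313).
Need 76⁻¹ mod 313. Extended Euclid on (313, 76):
313 = 4*76 + 9
76 = 8*9 + 4
9 = 2*4 + 1
4 = 4*1 + 0
Back-substitute:
1 = 9 − 2·4
1 = −2·76 + 17·9
1 = 17·313 − 70·76
76⁻¹ ≡ 243 (mod 313), so k ≡ 243·264 ≡ 300 (mod 313).
x = 44 + 76·300 = 22844.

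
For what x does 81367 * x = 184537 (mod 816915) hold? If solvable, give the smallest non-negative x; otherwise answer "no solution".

gcd(81367, 816915):
816915 = 10·81367 + 3245
81367 = 25·3245 + 242
3245 = 13·242 + 99
242 = 2·99 + 44
99 = 2·44 + 11
44 = 4·11 + 0
gcd = 11, but 11 ∤ 184537, so the congruence has no solution.

no solution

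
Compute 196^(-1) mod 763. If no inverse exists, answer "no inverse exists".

Compute gcd(196, 763):
763 = 3×196 + 175
196 = 1×175 + 21
175 = 8×21 + 7
21 = 3×7 + 0
The gcd is 7, not 1, hence no inverse exists.

no inverse exists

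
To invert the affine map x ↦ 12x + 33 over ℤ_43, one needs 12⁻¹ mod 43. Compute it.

18

gcd(43, 12) by repeated division:
43 = 3·12 + 7
12 = 1·7 + 5
7 = 1·5 + 2
5 = 2·2 + 1
2 = 2·1 + 0
Since gcd(12, 43) = 1, back-substitute to write 1 as a combination:
1 = 5 − 2·2
1 = −2·7 + 3·5
1 = 3·12 − 5·7
1 = −5·43 + 18·12
So 12·18 ≡ 1 (mod 43).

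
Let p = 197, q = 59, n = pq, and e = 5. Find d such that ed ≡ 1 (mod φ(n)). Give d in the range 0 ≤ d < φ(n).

φ(n) = (p−1)(q−1) = 196·58 = 11368.
Need d with 5·d ≡ 1 (mod 11368). Apply the extended Euclidean algorithm:
11368 = 2273·5 + 3
5 = 1·3 + 2
3 = 1·2 + 1
2 = 2·1 + 0
Back-substitute:
1 = 3 − 2
1 = −5 + 2·3
1 = 2·11368 − 4547·5
So 5·(-4547) ≡ 1 (mod 11368), hence d ≡ -4547 ≡ 6821 (mod 11368).

6821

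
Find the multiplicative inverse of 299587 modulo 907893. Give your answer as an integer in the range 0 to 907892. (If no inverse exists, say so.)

gcd(907893, 299587) by repeated division:
907893 = 3·299587 + 9132
299587 = 32·9132 + 7363
9132 = 1·7363 + 1769
7363 = 4·1769 + 287
1769 = 6·287 + 47
287 = 6·47 + 5
47 = 9·5 + 2
5 = 2·2 + 1
2 = 2·1 + 0
gcd = 1, so the inverse exists. Back-substitute:
1 = 5 − 2·2
1 = −2·47 + 19·5
1 = 19·287 − 116·47
1 = −116·1769 + 715·287
1 = 715·7363 − 2976·1769
1 = −2976·9132 + 3691·7363
1 = 3691·299587 − 121088·9132
1 = −121088·907893 + 366955·299587
So 299587·366955 ≡ 1 (mod 907893).

366955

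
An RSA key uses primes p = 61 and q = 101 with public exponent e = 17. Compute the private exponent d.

φ(n) = (p−1)(q−1) = 60·100 = 6000.
Need d with 17·d ≡ 1 (mod 6000). Apply the extended Euclidean algorithm:
6000 = 352*17 + 16
17 = 1*16 + 1
16 = 16*1 + 0
Back-substitute:
1 = 17 − 16
1 = −6000 + 353·17
So 17·353 ≡ 1 (mod 6000), hence d = 353.

353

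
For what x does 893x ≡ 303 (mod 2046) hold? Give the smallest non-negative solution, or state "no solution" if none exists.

First find gcd(893, 2046):
2046 = 2·893 + 260
893 = 3·260 + 113
260 = 2·113 + 34
113 = 3·34 + 11
34 = 3·11 + 1
11 = 11·1 + 0
gcd = 1, so a unique solution mod 2046 exists.
Back-substitute for the Bézout coefficients:
1 = 34 − 3·11
1 = −3·113 + 10·34
1 = 10·260 − 23·113
1 = −23·893 + 79·260
1 = 79·2046 − 181·893
So 893·(-181) ≡ 1 (mod 2046), giving 893⁻¹ ≡ 1865.
x ≡ 893⁻¹·303 ≡ 1865·303 ≡ 399 (mod 2046).

399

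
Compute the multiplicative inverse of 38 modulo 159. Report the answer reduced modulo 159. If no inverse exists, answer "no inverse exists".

113

Extended Euclidean algorithm:
159 = 4×38 + 7
38 = 5×7 + 3
7 = 2×3 + 1
3 = 3×1 + 0
Since gcd(38, 159) = 1, back-substitute to write 1 as a combination:
1 = 7 − 2·3
1 = −2·38 + 11·7
1 = 11·159 − 46·38
Thus 38·(-46) ≡ 1 (mod 159); reducing, -46 mod 159 = 113.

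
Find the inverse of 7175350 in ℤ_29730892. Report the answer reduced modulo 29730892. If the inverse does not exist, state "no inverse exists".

no inverse exists

Euclidean algorithm on 29730892, 7175350:
29730892 = 4×7175350 + 1029492
7175350 = 6×1029492 + 998398
1029492 = 1×998398 + 31094
998398 = 32×31094 + 3390
31094 = 9×3390 + 584
3390 = 5×584 + 470
584 = 1×470 + 114
470 = 4×114 + 14
114 = 8×14 + 2
14 = 7×2 + 0
Since gcd = 2 > 1, 7175350 is not a unit mod 29730892.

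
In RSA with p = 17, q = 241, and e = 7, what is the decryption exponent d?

φ(n) = (p−1)(q−1) = 16·240 = 3840.
Need d with 7·d ≡ 1 (mod 3840). Apply the extended Euclidean algorithm:
3840 = 548×7 + 4
7 = 1×4 + 3
4 = 1×3 + 1
3 = 3×1 + 0
Back-substitute:
1 = 4 − 3
1 = −7 + 2·4
1 = 2·3840 − 1097·7
So 7·(-1097) ≡ 1 (mod 3840), hence d ≡ -1097 ≡ 2743 (mod 3840).

2743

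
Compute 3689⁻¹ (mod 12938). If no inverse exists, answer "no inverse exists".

2441

gcd(12938, 3689) by repeated division:
12938 = 3·3689 + 1871
3689 = 1·1871 + 1818
1871 = 1·1818 + 53
1818 = 34·53 + 16
53 = 3·16 + 5
16 = 3·5 + 1
5 = 5·1 + 0
Since gcd(3689, 12938) = 1, back-substitute to write 1 as a combination:
1 = 16 − 3·5
1 = −3·53 + 10·16
1 = 10·1818 − 343·53
1 = −343·1871 + 353·1818
1 = 353·3689 − 696·1871
1 = −696·12938 + 2441·3689
So 3689·2441 ≡ 1 (mod 12938).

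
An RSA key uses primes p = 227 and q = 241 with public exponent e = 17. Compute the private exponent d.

15953

φ(n) = (p−1)(q−1) = 226·240 = 54240.
Need d with 17·d ≡ 1 (mod 54240). Apply the extended Euclidean algorithm:
54240 = 3190×17 + 10
17 = 1×10 + 7
10 = 1×7 + 3
7 = 2×3 + 1
3 = 3×1 + 0
Back-substitute:
1 = 7 − 2·3
1 = −2·10 + 3·7
1 = 3·17 − 5·10
1 = −5·54240 + 15953·17
So 17·15953 ≡ 1 (mod 54240), hence d = 15953.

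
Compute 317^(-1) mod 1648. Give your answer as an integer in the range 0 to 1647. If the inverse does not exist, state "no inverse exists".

837

Extended Euclidean algorithm:
1648 = 5×317 + 63
317 = 5×63 + 2
63 = 31×2 + 1
2 = 2×1 + 0
gcd = 1, so the inverse exists. Back-substitute:
1 = 63 − 31·2
1 = −31·317 + 156·63
1 = 156·1648 − 811·317
So 317·(-811) ≡ 1 (mod 1648), and -811 ≡ 837 (mod 1648).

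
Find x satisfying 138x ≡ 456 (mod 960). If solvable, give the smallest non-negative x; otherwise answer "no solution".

52

First find gcd(138, 960):
960 = 6·138 + 132
138 = 1·132 + 6
132 = 22·6 + 0
gcd = 6 and 6 | 456, so solutions exist. Divide through by 6: 23x ≡ 76 (mod 160).
Now find 23⁻¹ mod 160:
160 = 6×23 + 22
23 = 1×22 + 1
22 = 22×1 + 0
Back-substitute:
1 = 23 − 22
1 = −160 + 7·23
So 23⁻¹ ≡ 7 (mod 160).
Then x ≡ 7·76 ≡ 52 (mod 160); the smallest non-negative solution is x = 52.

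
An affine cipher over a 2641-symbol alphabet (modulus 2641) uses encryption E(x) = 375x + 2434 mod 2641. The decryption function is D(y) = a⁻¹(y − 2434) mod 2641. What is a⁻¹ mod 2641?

Apply the Euclidean algorithm to 2641 and 375:
2641 = 7*375 + 16
375 = 23*16 + 7
16 = 2*7 + 2
7 = 3*2 + 1
2 = 2*1 + 0
The gcd is 1. Working backward:
1 = 7 − 3·2
1 = −3·16 + 7·7
1 = 7·375 − 164·16
1 = −164·2641 + 1155·375
So 375·1155 ≡ 1 (mod 2641).

1155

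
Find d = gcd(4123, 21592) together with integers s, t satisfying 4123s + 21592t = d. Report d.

1

Apply Euclid's algorithm to 21592 and 4123:
21592 = 5*4123 + 977
4123 = 4*977 + 215
977 = 4*215 + 117
215 = 1*117 + 98
117 = 1*98 + 19
98 = 5*19 + 3
19 = 6*3 + 1
3 = 3*1 + 0
gcd(4123, 21592) = 1.
Working backward:
1 = 19 − 6·3
1 = −6·98 + 31·19
1 = 31·117 − 37·98
1 = −37·215 + 68·117
1 = 68·977 − 309·215
1 = −309·4123 + 1304·977
1 = 1304·21592 − 6829·4123
So 1 = (1304)·21592 + (-6829)·4123.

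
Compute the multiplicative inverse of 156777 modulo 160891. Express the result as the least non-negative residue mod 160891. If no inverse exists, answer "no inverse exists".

gcd(160891, 156777) by repeated division:
160891 = 1*156777 + 4114
156777 = 38*4114 + 445
4114 = 9*445 + 109
445 = 4*109 + 9
109 = 12*9 + 1
9 = 9*1 + 0
The gcd is 1. Working backward:
1 = 109 − 12·9
1 = −12·445 + 49·109
1 = 49·4114 − 453·445
1 = −453·156777 + 17263·4114
1 = 17263·160891 − 17716·156777
Hence 156777⁻¹ ≡ -17716 ≡ 143175 (mod 160891).

143175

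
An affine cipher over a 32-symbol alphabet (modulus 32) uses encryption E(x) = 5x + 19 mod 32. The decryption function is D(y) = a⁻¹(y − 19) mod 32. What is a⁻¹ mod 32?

13

gcd(32, 5) by repeated division:
32 = 6×5 + 2
5 = 2×2 + 1
2 = 2×1 + 0
gcd = 1, so the inverse exists. Back-substitute:
1 = 5 − 2·2
1 = −2·32 + 13·5
So 5·13 ≡ 1 (mod 32).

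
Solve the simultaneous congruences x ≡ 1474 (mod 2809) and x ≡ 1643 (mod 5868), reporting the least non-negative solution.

Write x = 1474 + 2809·k. Then 2809·k ≡ 1643 − 1474 ≡ 169 (mod 5868).
Need 2809⁻¹ mod 5868. Extended Euclid on (5868, 2809):
5868 = 2*2809 + 250
2809 = 11*250 + 59
250 = 4*59 + 14
59 = 4*14 + 3
14 = 4*3 + 2
3 = 1*2 + 1
2 = 2*1 + 0
Back-substitute:
1 = 3 − 2
1 = −14 + 5·3
1 = 5·59 − 21·14
1 = −21·250 + 89·59
1 = 89·2809 − 1000·250
1 = −1000·5868 + 2089·2809
2809⁻¹ ≡ 2089 (mod 5868), so k ≡ 2089·169 ≡ 961 (mod 5868).
x = 1474 + 2809·961 = 2700923.

2700923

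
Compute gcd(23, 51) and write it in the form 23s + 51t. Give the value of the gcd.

1

Apply Euclid's algorithm to 51 and 23:
51 = 2·23 + 5
23 = 4·5 + 3
5 = 1·3 + 2
3 = 1·2 + 1
2 = 2·1 + 0
gcd(23, 51) = 1.
Back-substituting:
1 = 3 − 2
1 = −5 + 2·3
1 = 2·23 − 9·5
1 = −9·51 + 20·23
So 1 = (-9)·51 + (20)·23.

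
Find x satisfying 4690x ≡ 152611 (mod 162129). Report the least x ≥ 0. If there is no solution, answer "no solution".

79576

First find gcd(4690, 162129):
162129 = 34×4690 + 2669
4690 = 1×2669 + 2021
2669 = 1×2021 + 648
2021 = 3×648 + 77
648 = 8×77 + 32
77 = 2×32 + 13
32 = 2×13 + 6
13 = 2×6 + 1
6 = 6×1 + 0
gcd = 1, so a unique solution mod 162129 exists.
Back-substitute for the Bézout coefficients:
1 = 13 − 2·6
1 = −2·32 + 5·13
1 = 5·77 − 12·32
1 = −12·648 + 101·77
1 = 101·2021 − 315·648
1 = −315·2669 + 416·2021
1 = 416·4690 − 731·2669
1 = −731·162129 + 25270·4690
So 4690·(25270) ≡ 1 (mod 162129), giving 4690⁻¹ ≡ 25270.
x ≡ 4690⁻¹·152611 ≡ 25270·152611 ≡ 79576 (mod 162129).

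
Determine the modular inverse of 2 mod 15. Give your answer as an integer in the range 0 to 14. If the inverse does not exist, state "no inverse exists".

8

Extended Euclidean algorithm:
15 = 7*2 + 1
2 = 2*1 + 0
The gcd is 1. Working backward:
1 = 15 − 7·2
Hence 2⁻¹ ≡ -7 ≡ 8 (mod 15).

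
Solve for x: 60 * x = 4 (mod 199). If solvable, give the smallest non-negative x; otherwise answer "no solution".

146

First find gcd(60, 199):
199 = 3·60 + 19
60 = 3·19 + 3
19 = 6·3 + 1
3 = 3·1 + 0
gcd = 1, so a unique solution mod 199 exists.
Back-substitute for the Bézout coefficients:
1 = 19 − 6·3
1 = −6·60 + 19·19
1 = 19·199 − 63·60
So 60·(-63) ≡ 1 (mod 199), giving 60⁻¹ ≡ 136.
x ≡ 60⁻¹·4 ≡ 136·4 ≡ 146 (mod 199).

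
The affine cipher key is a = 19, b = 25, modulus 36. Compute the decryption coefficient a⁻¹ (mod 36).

19

Extended Euclidean algorithm:
36 = 1*19 + 17
19 = 1*17 + 2
17 = 8*2 + 1
2 = 2*1 + 0
The gcd is 1. Working backward:
1 = 17 − 8·2
1 = −8·19 + 9·17
1 = 9·36 − 17·19
Hence 19⁻¹ ≡ -17 ≡ 19 (mod 36).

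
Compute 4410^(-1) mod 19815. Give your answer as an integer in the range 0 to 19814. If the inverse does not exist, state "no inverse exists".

Compute gcd(4410, 19815):
19815 = 4*4410 + 2175
4410 = 2*2175 + 60
2175 = 36*60 + 15
60 = 4*15 + 0
Since gcd = 15 > 1, 4410 is not a unit mod 19815.

no inverse exists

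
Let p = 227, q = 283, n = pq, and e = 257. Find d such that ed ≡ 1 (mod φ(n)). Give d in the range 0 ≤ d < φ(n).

47861

φ(n) = (p−1)(q−1) = 226·282 = 63732.
Need d with 257·d ≡ 1 (mod 63732). Apply the extended Euclidean algorithm:
63732 = 247·257 + 253
257 = 1·253 + 4
253 = 63·4 + 1
4 = 4·1 + 0
Back-substitute:
1 = 253 − 63·4
1 = −63·257 + 64·253
1 = 64·63732 − 15871·257
So 257·(-15871) ≡ 1 (mod 63732), hence d ≡ -15871 ≡ 47861 (mod 63732).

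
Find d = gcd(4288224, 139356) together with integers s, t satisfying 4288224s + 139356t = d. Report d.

Apply Euclid's algorithm to 4288224 and 139356:
4288224 = 30×139356 + 107544
139356 = 1×107544 + 31812
107544 = 3×31812 + 12108
31812 = 2×12108 + 7596
12108 = 1×7596 + 4512
7596 = 1×4512 + 3084
4512 = 1×3084 + 1428
3084 = 2×1428 + 228
1428 = 6×228 + 60
228 = 3×60 + 48
60 = 1×48 + 12
48 = 4×12 + 0
gcd(4288224, 139356) = 12.
Working backward:
12 = 60 − 48
12 = −228 + 4·60
12 = 4·1428 − 25·228
12 = −25·3084 + 54·1428
12 = 54·4512 − 79·3084
12 = −79·7596 + 133·4512
12 = 133·12108 − 212·7596
12 = −212·31812 + 557·12108
12 = 557·107544 − 1883·31812
12 = −1883·139356 + 2440·107544
12 = 2440·4288224 − 75083·139356
So 12 = (2440)·4288224 + (-75083)·139356.

12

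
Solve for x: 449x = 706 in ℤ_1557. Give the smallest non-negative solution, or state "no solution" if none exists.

761

First find gcd(449, 1557):
1557 = 3*449 + 210
449 = 2*210 + 29
210 = 7*29 + 7
29 = 4*7 + 1
7 = 7*1 + 0
gcd = 1, so a unique solution mod 1557 exists.
Back-substitute for the Bézout coefficients:
1 = 29 − 4·7
1 = −4·210 + 29·29
1 = 29·449 − 62·210
1 = −62·1557 + 215·449
So 449·(215) ≡ 1 (mod 1557), giving 449⁻¹ ≡ 215.
x ≡ 449⁻¹·706 ≡ 215·706 ≡ 761 (mod 1557).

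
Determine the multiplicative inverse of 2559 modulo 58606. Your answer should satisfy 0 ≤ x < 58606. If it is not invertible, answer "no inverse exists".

49033

Extended Euclidean algorithm:
58606 = 22·2559 + 2308
2559 = 1·2308 + 251
2308 = 9·251 + 49
251 = 5·49 + 6
49 = 8·6 + 1
6 = 6·1 + 0
gcd = 1, so the inverse exists. Back-substitute:
1 = 49 − 8·6
1 = −8·251 + 41·49
1 = 41·2308 − 377·251
1 = −377·2559 + 418·2308
1 = 418·58606 − 9573·2559
Thus 2559·(-9573) ≡ 1 (mod 58606); reducing, -9573 mod 58606 = 49033.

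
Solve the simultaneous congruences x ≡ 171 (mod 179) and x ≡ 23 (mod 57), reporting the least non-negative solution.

Write x = 171 + 179·k. Then 179·k ≡ 23 − 171 ≡ 23 (mod 57).
Need 179⁻¹ mod 57. Extended Euclid on (57, 8):
57 = 7×8 + 1
8 = 8×1 + 0
Back-substitute:
1 = 57 − 7·8
179⁻¹ ≡ 50 (mod 57), so k ≡ 50·23 ≡ 10 (mod 57).
x = 171 + 179·10 = 1961.

1961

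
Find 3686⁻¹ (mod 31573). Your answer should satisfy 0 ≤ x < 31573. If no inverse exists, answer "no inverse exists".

Run Euclid on (31573, 3686):
31573 = 8*3686 + 2085
3686 = 1*2085 + 1601
2085 = 1*1601 + 484
1601 = 3*484 + 149
484 = 3*149 + 37
149 = 4*37 + 1
37 = 37*1 + 0
gcd = 1, so the inverse exists. Back-substitute:
1 = 149 − 4·37
1 = −4·484 + 13·149
1 = 13·1601 − 43·484
1 = −43·2085 + 56·1601
1 = 56·3686 − 99·2085
1 = −99·31573 + 848·3686
So 3686·848 ≡ 1 (mod 31573).

848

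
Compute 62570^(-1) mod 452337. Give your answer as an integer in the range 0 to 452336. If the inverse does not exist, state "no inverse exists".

132419

Run Euclid on (452337, 62570):
452337 = 7*62570 + 14347
62570 = 4*14347 + 5182
14347 = 2*5182 + 3983
5182 = 1*3983 + 1199
3983 = 3*1199 + 386
1199 = 3*386 + 41
386 = 9*41 + 17
41 = 2*17 + 7
17 = 2*7 + 3
7 = 2*3 + 1
3 = 3*1 + 0
The gcd is 1. Working backward:
1 = 7 − 2·3
1 = −2·17 + 5·7
1 = 5·41 − 12·17
1 = −12·386 + 113·41
1 = 113·1199 − 351·386
1 = −351·3983 + 1166·1199
1 = 1166·5182 − 1517·3983
1 = −1517·14347 + 4200·5182
1 = 4200·62570 − 18317·14347
1 = −18317·452337 + 132419·62570
So 62570·132419 ≡ 1 (mod 452337).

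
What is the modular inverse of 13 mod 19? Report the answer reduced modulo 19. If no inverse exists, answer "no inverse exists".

Apply the Euclidean algorithm to 19 and 13:
19 = 1×13 + 6
13 = 2×6 + 1
6 = 6×1 + 0
The gcd is 1. Working backward:
1 = 13 − 2·6
1 = −2·19 + 3·13
So 13·3 ≡ 1 (mod 19).

3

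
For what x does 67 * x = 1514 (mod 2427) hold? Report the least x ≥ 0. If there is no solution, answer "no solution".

First find gcd(67, 2427):
2427 = 36×67 + 15
67 = 4×15 + 7
15 = 2×7 + 1
7 = 7×1 + 0
gcd = 1, so a unique solution mod 2427 exists.
Back-substitute for the Bézout coefficients:
1 = 15 − 2·7
1 = −2·67 + 9·15
1 = 9·2427 − 326·67
So 67·(-326) ≡ 1 (mod 2427), giving 67⁻¹ ≡ 2101.
x ≡ 67⁻¹·1514 ≡ 2101·1514 ≡ 1544 (mod 2427).

1544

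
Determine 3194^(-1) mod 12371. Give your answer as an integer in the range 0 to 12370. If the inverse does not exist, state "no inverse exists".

11027

gcd(12371, 3194) by repeated division:
12371 = 3×3194 + 2789
3194 = 1×2789 + 405
2789 = 6×405 + 359
405 = 1×359 + 46
359 = 7×46 + 37
46 = 1×37 + 9
37 = 4×9 + 1
9 = 9×1 + 0
Since gcd(3194, 12371) = 1, back-substitute to write 1 as a combination:
1 = 37 − 4·9
1 = −4·46 + 5·37
1 = 5·359 − 39·46
1 = −39·405 + 44·359
1 = 44·2789 − 303·405
1 = −303·3194 + 347·2789
1 = 347·12371 − 1344·3194
Thus 3194·(-1344) ≡ 1 (mod 12371); reducing, -1344 mod 12371 = 11027.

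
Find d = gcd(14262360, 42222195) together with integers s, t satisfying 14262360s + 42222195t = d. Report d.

Euclidean algorithm:
42222195 = 2×14262360 + 13697475
14262360 = 1×13697475 + 564885
13697475 = 24×564885 + 140235
564885 = 4×140235 + 3945
140235 = 35×3945 + 2160
3945 = 1×2160 + 1785
2160 = 1×1785 + 375
1785 = 4×375 + 285
375 = 1×285 + 90
285 = 3×90 + 15
90 = 6×15 + 0
gcd(14262360, 42222195) = 15.
Express as a combination:
15 = 285 − 3·90
15 = −3·375 + 4·285
15 = 4·1785 − 19·375
15 = −19·2160 + 23·1785
15 = 23·3945 − 42·2160
15 = −42·140235 + 1493·3945
15 = 1493·564885 − 6014·140235
15 = −6014·13697475 + 145829·564885
15 = 145829·14262360 − 151843·13697475
15 = −151843·42222195 + 449515·14262360
So 15 = (-151843)·42222195 + (449515)·14262360.

15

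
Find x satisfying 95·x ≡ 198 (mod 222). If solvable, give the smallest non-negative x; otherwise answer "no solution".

First find gcd(95, 222):
222 = 2·95 + 32
95 = 2·32 + 31
32 = 1·31 + 1
31 = 31·1 + 0
gcd = 1, so a unique solution mod 222 exists.
Back-substitute for the Bézout coefficients:
1 = 32 − 31
1 = −95 + 3·32
1 = 3·222 − 7·95
So 95·(-7) ≡ 1 (mod 222), giving 95⁻¹ ≡ 215.
x ≡ 95⁻¹·198 ≡ 215·198 ≡ 168 (mod 222).

168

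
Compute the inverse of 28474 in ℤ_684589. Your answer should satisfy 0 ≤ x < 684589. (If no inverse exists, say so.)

Extended Euclidean algorithm:
684589 = 24*28474 + 1213
28474 = 23*1213 + 575
1213 = 2*575 + 63
575 = 9*63 + 8
63 = 7*8 + 7
8 = 1*7 + 1
7 = 7*1 + 0
The gcd is 1. Working backward:
1 = 8 − 7
1 = −63 + 8·8
1 = 8·575 − 73·63
1 = −73·1213 + 154·575
1 = 154·28474 − 3615·1213
1 = −3615·684589 + 86914·28474
So 28474·86914 ≡ 1 (mod 684589).

86914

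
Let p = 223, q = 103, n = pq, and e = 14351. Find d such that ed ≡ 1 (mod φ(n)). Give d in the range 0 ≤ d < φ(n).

22259

φ(n) = (p−1)(q−1) = 222·102 = 22644.
Need d with 14351·d ≡ 1 (mod 22644). Apply the extended Euclidean algorithm:
22644 = 1·14351 + 8293
14351 = 1·8293 + 6058
8293 = 1·6058 + 2235
6058 = 2·2235 + 1588
2235 = 1·1588 + 647
1588 = 2·647 + 294
647 = 2·294 + 59
294 = 4·59 + 58
59 = 1·58 + 1
58 = 58·1 + 0
Back-substitute:
1 = 59 − 58
1 = −294 + 5·59
1 = 5·647 − 11·294
1 = −11·1588 + 27·647
1 = 27·2235 − 38·1588
1 = −38·6058 + 103·2235
1 = 103·8293 − 141·6058
1 = −141·14351 + 244·8293
1 = 244·22644 − 385·14351
So 14351·(-385) ≡ 1 (mod 22644), hence d ≡ -385 ≡ 22259 (mod 22644).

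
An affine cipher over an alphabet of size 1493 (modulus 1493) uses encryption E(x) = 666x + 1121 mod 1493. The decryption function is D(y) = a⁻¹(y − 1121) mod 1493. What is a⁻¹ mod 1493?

gcd(1493, 666) by repeated division:
1493 = 2·666 + 161
666 = 4·161 + 22
161 = 7·22 + 7
22 = 3·7 + 1
7 = 7·1 + 0
gcd = 1, so the inverse exists. Back-substitute:
1 = 22 − 3·7
1 = −3·161 + 22·22
1 = 22·666 − 91·161
1 = −91·1493 + 204·666
So 666·204 ≡ 1 (mod 1493).

204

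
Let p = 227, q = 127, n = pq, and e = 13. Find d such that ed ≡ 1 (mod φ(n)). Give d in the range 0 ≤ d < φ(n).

φ(n) = (p−1)(q−1) = 226·126 = 28476.
Need d with 13·d ≡ 1 (mod 28476). Apply the extended Euclidean algorithm:
28476 = 2190·13 + 6
13 = 2·6 + 1
6 = 6·1 + 0
Back-substitute:
1 = 13 − 2·6
1 = −2·28476 + 4381·13
So 13·4381 ≡ 1 (mod 28476), hence d = 4381.

4381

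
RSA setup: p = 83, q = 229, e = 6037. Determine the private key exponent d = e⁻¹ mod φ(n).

φ(n) = (p−1)(q−1) = 82·228 = 18696.
Need d with 6037·d ≡ 1 (mod 18696). Apply the extended Euclidean algorithm:
18696 = 3·6037 + 585
6037 = 10·585 + 187
585 = 3·187 + 24
187 = 7·24 + 19
24 = 1·19 + 5
19 = 3·5 + 4
5 = 1·4 + 1
4 = 4·1 + 0
Back-substitute:
1 = 5 − 4
1 = −19 + 4·5
1 = 4·24 − 5·19
1 = −5·187 + 39·24
1 = 39·585 − 122·187
1 = −122·6037 + 1259·585
1 = 1259·18696 − 3899·6037
So 6037·(-3899) ≡ 1 (mod 18696), hence d ≡ -3899 ≡ 14797 (mod 18696).

14797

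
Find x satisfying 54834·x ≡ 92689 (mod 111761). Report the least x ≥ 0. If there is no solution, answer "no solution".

gcd(54834, 111761):
111761 = 2*54834 + 2093
54834 = 26*2093 + 416
2093 = 5*416 + 13
416 = 32*13 + 0
gcd = 13, but 13 ∤ 92689, so the congruence has no solution.

no solution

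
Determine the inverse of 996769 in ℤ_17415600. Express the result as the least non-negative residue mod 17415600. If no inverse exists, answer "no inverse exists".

1555729

Run Euclid on (17415600, 996769):
17415600 = 17·996769 + 470527
996769 = 2·470527 + 55715
470527 = 8·55715 + 24807
55715 = 2·24807 + 6101
24807 = 4·6101 + 403
6101 = 15·403 + 56
403 = 7·56 + 11
56 = 5·11 + 1
11 = 11·1 + 0
The gcd is 1. Working backward:
1 = 56 − 5·11
1 = −5·403 + 36·56
1 = 36·6101 − 545·403
1 = −545·24807 + 2216·6101
1 = 2216·55715 − 4977·24807
1 = −4977·470527 + 42032·55715
1 = 42032·996769 − 89041·470527
1 = −89041·17415600 + 1555729·996769
So 996769·1555729 ≡ 1 (mod 17415600).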